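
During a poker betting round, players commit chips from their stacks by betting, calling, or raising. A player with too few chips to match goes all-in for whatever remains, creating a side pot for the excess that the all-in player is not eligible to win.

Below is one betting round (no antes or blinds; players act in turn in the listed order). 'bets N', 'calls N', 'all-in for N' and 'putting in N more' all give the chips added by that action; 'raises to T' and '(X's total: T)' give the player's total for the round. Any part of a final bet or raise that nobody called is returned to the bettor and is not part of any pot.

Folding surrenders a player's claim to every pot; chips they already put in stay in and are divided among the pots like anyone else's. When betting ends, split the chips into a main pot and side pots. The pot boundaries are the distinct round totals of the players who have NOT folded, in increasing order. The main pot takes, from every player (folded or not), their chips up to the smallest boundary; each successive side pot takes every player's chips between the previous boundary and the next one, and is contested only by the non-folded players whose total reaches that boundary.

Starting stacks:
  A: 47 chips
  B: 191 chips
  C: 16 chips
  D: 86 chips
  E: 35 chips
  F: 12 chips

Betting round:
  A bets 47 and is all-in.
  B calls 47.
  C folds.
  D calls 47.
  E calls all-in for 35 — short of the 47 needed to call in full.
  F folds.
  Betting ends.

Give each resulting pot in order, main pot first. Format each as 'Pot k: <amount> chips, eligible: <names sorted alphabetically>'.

Contributions: A=47, B=47, D=47, E=35
Folded: C, F
Pot levels (distinct totals of non-folded players): 35, 47
Layer 1-35: 35 each from A, B, D, E = 35*4 = 140 chips; eligible A, B, D, E
Layer 36-47: 12 each from A, B, D = 12*3 = 36 chips; eligible A, B, D

Pot 1: 140 chips, eligible: A, B, D, E
Pot 2: 36 chips, eligible: A, B, D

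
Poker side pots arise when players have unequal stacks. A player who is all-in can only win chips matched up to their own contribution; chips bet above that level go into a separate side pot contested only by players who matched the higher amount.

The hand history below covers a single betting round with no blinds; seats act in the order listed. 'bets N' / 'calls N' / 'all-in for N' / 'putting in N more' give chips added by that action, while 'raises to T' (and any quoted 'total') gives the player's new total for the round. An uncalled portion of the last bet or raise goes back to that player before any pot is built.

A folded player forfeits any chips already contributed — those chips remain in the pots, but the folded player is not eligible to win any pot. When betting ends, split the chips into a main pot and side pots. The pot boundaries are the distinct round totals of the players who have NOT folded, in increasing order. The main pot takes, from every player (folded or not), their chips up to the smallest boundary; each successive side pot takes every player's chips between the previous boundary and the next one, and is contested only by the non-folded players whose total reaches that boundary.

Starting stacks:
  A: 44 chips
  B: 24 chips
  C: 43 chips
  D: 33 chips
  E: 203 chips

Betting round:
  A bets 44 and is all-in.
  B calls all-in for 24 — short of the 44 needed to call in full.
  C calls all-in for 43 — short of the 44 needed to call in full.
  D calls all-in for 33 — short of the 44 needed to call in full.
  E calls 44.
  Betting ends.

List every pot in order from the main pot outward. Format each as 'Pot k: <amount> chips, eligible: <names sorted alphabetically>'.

Contributions: A=44, B=24, C=43, D=33, E=44
Pot levels (distinct totals of non-folded players): 24, 33, 43, 44
Layer 1-24: 24 each from A, B, C, D, E = 24*5 = 120 chips; eligible A, B, C, D, E
Layer 25-33: 9 each from A, C, D, E = 9*4 = 36 chips; eligible A, C, D, E
Layer 34-43: 10 each from A, C, E = 10*3 = 30 chips; eligible A, C, E
Layer 44-44: 1 each from A, E = 1*2 = 2 chips; eligible A, E

Pot 1: 120 chips, eligible: A, B, C, D, E
Pot 2: 36 chips, eligible: A, C, D, E
Pot 3: 30 chips, eligible: A, C, E
Pot 4: 2 chips, eligible: A, E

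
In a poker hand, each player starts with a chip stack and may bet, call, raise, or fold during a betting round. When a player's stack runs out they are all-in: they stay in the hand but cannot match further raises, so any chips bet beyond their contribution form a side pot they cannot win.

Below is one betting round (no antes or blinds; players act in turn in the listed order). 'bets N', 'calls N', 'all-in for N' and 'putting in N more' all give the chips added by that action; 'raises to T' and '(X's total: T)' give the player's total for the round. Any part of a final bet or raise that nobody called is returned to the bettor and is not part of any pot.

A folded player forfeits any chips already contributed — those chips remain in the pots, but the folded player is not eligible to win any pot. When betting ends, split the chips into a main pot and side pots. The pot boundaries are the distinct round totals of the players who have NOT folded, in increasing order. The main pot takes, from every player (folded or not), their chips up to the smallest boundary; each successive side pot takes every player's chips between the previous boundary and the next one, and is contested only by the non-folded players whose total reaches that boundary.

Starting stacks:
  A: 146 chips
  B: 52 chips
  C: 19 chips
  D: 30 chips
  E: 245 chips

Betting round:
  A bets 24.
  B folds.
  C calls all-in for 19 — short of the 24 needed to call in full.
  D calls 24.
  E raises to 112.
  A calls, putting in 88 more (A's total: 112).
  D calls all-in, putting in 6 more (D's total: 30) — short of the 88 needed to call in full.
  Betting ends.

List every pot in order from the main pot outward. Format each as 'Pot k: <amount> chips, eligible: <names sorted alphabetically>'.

Pot 1: 76 chips, eligible: A, C, D, E
Pot 2: 33 chips, eligible: A, D, E
Pot 3: 164 chips, eligible: A, E

Derivation:
Contributions: A=112, C=19, D=30, E=112
Folded: B
Pot levels (distinct totals of non-folded players): 19, 30, 112
Layer 1-19: 19 each from A, C, D, E = 19*4 = 76 chips; eligible A, C, D, E
Layer 20-30: 11 each from A, D, E = 11*3 = 33 chips; eligible A, D, E
Layer 31-112: 82 each from A, E = 82*2 = 164 chips; eligible A, E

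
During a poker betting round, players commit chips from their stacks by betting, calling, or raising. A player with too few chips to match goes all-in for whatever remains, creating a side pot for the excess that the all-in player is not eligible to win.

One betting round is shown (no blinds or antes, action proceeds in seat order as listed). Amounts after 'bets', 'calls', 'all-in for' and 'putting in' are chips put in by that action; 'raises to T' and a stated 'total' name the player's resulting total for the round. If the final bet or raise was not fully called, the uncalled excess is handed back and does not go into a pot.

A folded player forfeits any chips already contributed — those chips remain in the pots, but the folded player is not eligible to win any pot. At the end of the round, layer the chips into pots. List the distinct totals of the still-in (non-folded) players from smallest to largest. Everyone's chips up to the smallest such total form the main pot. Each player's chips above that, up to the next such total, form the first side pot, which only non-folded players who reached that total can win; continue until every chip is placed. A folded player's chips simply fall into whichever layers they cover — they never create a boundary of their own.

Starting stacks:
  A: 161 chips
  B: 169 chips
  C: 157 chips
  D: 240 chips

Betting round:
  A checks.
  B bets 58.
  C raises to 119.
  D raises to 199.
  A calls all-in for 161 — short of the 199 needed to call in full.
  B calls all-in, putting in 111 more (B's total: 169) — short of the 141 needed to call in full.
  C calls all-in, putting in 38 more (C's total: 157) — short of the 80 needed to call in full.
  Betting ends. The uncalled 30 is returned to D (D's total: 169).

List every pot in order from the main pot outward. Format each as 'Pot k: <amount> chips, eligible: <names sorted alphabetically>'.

Contributions (after 30 returned to D): A=161, B=169, C=157, D=169
Pot levels (distinct totals of non-folded players): 157, 161, 169
Layer 1-157: 157 each from A, B, C, D = 157*4 = 628 chips; eligible A, B, C, D
Layer 158-161: 4 each from A, B, D = 4*3 = 12 chips; eligible A, B, D
Layer 162-169: 8 each from B, D = 8*2 = 16 chips; eligible B, D

Pot 1: 628 chips, eligible: A, B, C, D
Pot 2: 12 chips, eligible: A, B, D
Pot 3: 16 chips, eligible: B, D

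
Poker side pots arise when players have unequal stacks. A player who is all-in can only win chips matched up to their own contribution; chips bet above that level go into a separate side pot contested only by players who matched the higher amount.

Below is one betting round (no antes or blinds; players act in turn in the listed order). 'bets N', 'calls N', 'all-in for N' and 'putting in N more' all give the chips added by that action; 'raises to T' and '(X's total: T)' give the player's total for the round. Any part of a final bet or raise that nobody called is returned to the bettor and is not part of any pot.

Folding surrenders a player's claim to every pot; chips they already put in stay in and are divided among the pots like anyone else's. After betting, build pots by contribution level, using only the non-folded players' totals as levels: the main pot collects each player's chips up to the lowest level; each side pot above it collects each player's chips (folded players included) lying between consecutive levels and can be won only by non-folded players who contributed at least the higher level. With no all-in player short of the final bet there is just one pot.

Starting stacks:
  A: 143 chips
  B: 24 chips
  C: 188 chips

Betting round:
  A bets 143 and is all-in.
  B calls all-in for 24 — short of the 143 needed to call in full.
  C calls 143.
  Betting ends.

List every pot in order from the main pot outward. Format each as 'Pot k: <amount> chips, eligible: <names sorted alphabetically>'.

Pot 1: 72 chips, eligible: A, B, C
Pot 2: 238 chips, eligible: A, C

Derivation:
Contributions: A=143, B=24, C=143
Pot levels (distinct totals of non-folded players): 24, 143
Layer 1-24: 24 each from A, B, C = 24*3 = 72 chips; eligible A, B, C
Layer 25-143: 119 each from A, C = 119*2 = 238 chips; eligible A, C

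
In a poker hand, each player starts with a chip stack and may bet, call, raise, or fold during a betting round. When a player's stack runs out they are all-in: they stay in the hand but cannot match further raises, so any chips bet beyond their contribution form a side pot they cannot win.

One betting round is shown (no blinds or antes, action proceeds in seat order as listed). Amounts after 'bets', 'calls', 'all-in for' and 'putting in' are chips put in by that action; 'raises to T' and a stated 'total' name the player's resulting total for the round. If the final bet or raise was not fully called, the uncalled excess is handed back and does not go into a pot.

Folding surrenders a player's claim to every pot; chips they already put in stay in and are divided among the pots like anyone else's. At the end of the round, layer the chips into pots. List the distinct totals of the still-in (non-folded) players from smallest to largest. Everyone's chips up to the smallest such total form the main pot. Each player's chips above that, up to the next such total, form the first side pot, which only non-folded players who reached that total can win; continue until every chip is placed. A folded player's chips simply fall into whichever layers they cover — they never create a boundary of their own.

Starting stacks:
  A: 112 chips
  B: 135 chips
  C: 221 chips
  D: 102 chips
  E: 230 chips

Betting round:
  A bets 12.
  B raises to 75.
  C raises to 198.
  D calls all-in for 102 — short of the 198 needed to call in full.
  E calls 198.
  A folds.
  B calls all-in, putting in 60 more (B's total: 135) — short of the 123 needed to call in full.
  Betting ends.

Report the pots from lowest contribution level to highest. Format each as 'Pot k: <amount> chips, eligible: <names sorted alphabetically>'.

Contributions: A=12, B=135, C=198, D=102, E=198
Folded: A
Pot levels (distinct totals of non-folded players): 102, 135, 198
Layer 1-102: A 12 + B 102 + C 102 + D 102 + E 102 = 420 chips; eligible B, C, D, E
Layer 103-135: 33 each from B, C, E = 33*3 = 99 chips; eligible B, C, E
Layer 136-198: 63 each from C, E = 63*2 = 126 chips; eligible C, E

Pot 1: 420 chips, eligible: B, C, D, E
Pot 2: 99 chips, eligible: B, C, E
Pot 3: 126 chips, eligible: C, E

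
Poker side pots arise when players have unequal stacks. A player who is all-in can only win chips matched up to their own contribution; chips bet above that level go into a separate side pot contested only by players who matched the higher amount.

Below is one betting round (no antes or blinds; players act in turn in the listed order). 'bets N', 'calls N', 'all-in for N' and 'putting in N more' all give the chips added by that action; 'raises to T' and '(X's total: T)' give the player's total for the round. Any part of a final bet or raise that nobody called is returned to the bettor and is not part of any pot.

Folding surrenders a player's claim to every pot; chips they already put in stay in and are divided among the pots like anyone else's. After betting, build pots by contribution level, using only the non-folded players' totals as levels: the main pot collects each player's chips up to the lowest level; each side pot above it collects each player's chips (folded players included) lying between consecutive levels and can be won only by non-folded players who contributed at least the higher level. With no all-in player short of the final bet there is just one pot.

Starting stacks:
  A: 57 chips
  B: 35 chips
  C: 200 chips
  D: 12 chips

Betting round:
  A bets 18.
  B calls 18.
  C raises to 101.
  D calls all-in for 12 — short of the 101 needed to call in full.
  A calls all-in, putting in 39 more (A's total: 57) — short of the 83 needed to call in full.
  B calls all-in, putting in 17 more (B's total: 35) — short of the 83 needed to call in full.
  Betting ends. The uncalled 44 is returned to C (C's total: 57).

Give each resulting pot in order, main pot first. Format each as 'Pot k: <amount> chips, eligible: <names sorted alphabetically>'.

Pot 1: 48 chips, eligible: A, B, C, D
Pot 2: 69 chips, eligible: A, B, C
Pot 3: 44 chips, eligible: A, C

Derivation:
Contributions (after 44 returned to C): A=57, B=35, C=57, D=12
Pot levels (distinct totals of non-folded players): 12, 35, 57
Layer 1-12: 12 each from A, B, C, D = 12*4 = 48 chips; eligible A, B, C, D
Layer 13-35: 23 each from A, B, C = 23*3 = 69 chips; eligible A, B, C
Layer 36-57: 22 each from A, C = 22*2 = 44 chips; eligible A, C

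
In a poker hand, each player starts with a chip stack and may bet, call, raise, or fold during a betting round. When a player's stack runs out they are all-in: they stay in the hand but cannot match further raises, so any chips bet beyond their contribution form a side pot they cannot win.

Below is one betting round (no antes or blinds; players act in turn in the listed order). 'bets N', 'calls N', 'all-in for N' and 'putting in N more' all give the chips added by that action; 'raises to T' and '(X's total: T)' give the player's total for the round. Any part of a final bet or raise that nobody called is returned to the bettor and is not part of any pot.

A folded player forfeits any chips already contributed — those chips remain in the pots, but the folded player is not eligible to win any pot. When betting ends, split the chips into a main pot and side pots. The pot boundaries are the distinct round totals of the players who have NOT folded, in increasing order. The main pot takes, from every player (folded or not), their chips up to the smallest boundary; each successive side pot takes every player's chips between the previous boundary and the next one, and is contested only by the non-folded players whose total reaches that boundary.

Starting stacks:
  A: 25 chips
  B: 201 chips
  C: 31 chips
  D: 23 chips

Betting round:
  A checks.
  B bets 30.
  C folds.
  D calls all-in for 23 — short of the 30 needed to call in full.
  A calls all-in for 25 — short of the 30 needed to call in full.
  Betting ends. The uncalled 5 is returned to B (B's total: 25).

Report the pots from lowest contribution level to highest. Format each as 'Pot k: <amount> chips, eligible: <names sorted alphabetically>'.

Pot 1: 69 chips, eligible: A, B, D
Pot 2: 4 chips, eligible: A, B

Derivation:
Contributions (after 5 returned to B): A=25, B=25, D=23
Folded: C
Pot levels (distinct totals of non-folded players): 23, 25
Layer 1-23: 23 each from A, B, D = 23*3 = 69 chips; eligible A, B, D
Layer 24-25: 2 each from A, B = 2*2 = 4 chips; eligible A, B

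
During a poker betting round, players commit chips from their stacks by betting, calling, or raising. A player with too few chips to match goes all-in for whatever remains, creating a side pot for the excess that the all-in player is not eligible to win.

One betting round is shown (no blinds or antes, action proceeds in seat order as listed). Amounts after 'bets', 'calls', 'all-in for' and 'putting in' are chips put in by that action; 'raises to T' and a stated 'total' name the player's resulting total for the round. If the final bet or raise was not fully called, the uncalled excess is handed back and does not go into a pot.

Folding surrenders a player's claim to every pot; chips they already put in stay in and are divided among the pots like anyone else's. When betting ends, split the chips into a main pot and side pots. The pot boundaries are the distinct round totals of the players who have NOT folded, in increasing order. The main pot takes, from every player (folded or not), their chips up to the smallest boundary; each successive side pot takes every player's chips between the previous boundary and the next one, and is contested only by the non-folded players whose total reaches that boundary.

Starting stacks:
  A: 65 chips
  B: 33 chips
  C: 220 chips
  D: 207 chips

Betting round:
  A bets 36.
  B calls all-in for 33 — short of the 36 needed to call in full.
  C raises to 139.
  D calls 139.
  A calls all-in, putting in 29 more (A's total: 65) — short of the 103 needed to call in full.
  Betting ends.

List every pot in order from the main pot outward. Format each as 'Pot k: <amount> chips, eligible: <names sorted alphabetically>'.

Pot 1: 132 chips, eligible: A, B, C, D
Pot 2: 96 chips, eligible: A, C, D
Pot 3: 148 chips, eligible: C, D

Derivation:
Contributions: A=65, B=33, C=139, D=139
Pot levels (distinct totals of non-folded players): 33, 65, 139
Layer 1-33: 33 each from A, B, C, D = 33*4 = 132 chips; eligible A, B, C, D
Layer 34-65: 32 each from A, C, D = 32*3 = 96 chips; eligible A, C, D
Layer 66-139: 74 each from C, D = 74*2 = 148 chips; eligible C, D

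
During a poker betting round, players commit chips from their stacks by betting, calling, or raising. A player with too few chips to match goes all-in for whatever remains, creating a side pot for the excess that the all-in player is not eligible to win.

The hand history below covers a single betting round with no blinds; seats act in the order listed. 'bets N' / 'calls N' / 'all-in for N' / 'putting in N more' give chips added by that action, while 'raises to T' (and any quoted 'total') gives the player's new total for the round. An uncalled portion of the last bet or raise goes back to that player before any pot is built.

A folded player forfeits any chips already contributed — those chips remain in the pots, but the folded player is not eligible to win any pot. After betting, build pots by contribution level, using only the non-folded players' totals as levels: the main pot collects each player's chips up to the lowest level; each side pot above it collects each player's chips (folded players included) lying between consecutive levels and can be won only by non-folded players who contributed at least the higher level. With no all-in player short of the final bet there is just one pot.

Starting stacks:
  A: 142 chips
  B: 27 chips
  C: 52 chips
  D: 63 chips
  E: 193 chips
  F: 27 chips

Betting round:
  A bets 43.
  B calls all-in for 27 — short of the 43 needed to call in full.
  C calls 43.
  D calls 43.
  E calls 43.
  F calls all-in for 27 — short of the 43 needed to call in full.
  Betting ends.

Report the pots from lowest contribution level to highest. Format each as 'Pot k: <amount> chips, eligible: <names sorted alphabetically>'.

Contributions: A=43, B=27, C=43, D=43, E=43, F=27
Pot levels (distinct totals of non-folded players): 27, 43
Layer 1-27: 27 each from A, B, C, D, E, F = 27*6 = 162 chips; eligible A, B, C, D, E, F
Layer 28-43: 16 each from A, C, D, E = 16*4 = 64 chips; eligible A, C, D, E

Pot 1: 162 chips, eligible: A, B, C, D, E, F
Pot 2: 64 chips, eligible: A, C, D, E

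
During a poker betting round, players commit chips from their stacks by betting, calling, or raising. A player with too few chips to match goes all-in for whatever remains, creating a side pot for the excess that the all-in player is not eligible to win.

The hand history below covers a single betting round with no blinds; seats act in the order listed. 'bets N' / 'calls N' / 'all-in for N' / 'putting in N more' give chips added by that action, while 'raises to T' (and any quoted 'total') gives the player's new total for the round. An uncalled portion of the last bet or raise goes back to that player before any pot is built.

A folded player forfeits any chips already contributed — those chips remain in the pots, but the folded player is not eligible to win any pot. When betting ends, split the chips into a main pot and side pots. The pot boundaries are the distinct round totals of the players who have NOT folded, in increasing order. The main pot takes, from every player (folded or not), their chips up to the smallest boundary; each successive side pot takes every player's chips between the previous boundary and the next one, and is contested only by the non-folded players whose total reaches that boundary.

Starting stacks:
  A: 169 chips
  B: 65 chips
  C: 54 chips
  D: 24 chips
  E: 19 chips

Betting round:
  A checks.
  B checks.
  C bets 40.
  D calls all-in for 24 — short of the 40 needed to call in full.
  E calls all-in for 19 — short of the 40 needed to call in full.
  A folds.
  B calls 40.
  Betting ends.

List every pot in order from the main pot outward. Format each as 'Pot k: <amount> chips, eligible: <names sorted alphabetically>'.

Contributions: B=40, C=40, D=24, E=19
Folded: A
Pot levels (distinct totals of non-folded players): 19, 24, 40
Layer 1-19: 19 each from B, C, D, E = 19*4 = 76 chips; eligible B, C, D, E
Layer 20-24: 5 each from B, C, D = 5*3 = 15 chips; eligible B, C, D
Layer 25-40: 16 each from B, C = 16*2 = 32 chips; eligible B, C

Pot 1: 76 chips, eligible: B, C, D, E
Pot 2: 15 chips, eligible: B, C, D
Pot 3: 32 chips, eligible: B, C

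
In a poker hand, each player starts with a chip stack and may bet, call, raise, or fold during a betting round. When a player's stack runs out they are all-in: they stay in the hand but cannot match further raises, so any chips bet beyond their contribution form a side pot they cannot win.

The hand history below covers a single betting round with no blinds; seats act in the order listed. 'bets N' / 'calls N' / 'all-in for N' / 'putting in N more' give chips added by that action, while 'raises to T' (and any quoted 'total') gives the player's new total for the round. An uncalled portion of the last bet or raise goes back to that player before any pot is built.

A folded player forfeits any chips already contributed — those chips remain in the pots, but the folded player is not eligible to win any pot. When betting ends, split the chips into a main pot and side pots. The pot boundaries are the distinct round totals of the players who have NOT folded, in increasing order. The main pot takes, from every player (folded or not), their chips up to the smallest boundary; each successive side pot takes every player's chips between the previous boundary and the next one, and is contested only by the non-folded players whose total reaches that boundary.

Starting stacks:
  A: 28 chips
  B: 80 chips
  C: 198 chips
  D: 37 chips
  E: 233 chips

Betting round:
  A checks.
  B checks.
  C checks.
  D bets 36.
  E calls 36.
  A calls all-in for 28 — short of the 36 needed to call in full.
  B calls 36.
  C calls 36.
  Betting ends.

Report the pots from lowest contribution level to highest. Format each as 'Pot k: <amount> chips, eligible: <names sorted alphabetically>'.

Contributions: A=28, B=36, C=36, D=36, E=36
Pot levels (distinct totals of non-folded players): 28, 36
Layer 1-28: 28 each from A, B, C, D, E = 28*5 = 140 chips; eligible A, B, C, D, E
Layer 29-36: 8 each from B, C, D, E = 8*4 = 32 chips; eligible B, C, D, E

Pot 1: 140 chips, eligible: A, B, C, D, E
Pot 2: 32 chips, eligible: B, C, D, E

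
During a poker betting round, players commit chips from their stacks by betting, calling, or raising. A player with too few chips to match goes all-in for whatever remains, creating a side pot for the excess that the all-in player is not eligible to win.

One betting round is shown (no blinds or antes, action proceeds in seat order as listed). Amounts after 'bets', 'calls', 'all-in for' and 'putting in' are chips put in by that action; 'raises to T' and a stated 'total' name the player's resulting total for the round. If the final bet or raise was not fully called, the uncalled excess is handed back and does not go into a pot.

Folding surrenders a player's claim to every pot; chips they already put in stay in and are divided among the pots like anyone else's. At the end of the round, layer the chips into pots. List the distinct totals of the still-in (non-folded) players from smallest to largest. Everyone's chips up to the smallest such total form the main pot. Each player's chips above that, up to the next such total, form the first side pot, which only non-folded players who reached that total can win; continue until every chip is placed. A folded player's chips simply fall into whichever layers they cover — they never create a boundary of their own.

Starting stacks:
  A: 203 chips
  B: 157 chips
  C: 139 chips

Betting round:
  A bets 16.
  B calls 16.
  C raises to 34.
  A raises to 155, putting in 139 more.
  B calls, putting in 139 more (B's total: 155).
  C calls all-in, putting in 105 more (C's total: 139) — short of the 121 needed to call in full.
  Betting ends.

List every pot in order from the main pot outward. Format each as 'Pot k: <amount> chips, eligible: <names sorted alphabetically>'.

Pot 1: 417 chips, eligible: A, B, C
Pot 2: 32 chips, eligible: A, B

Derivation:
Contributions: A=155, B=155, C=139
Pot levels (distinct totals of non-folded players): 139, 155
Layer 1-139: 139 each from A, B, C = 139*3 = 417 chips; eligible A, B, C
Layer 140-155: 16 each from A, B = 16*2 = 32 chips; eligible A, B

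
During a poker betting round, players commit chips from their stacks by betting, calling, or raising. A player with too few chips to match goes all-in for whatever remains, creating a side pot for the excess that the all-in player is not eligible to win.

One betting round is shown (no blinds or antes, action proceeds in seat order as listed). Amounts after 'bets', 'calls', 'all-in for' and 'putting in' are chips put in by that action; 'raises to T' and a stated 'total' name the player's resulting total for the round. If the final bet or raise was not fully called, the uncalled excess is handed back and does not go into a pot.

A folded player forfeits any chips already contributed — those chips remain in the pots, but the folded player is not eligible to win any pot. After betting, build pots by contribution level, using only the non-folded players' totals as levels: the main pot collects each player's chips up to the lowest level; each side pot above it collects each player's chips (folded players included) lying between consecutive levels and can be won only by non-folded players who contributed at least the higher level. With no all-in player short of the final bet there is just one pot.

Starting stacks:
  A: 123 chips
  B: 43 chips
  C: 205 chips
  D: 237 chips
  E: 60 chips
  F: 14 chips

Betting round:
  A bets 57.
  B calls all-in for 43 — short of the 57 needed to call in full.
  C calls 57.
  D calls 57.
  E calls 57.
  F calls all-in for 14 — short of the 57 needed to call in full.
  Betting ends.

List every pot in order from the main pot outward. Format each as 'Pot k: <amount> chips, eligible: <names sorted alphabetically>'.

Contributions: A=57, B=43, C=57, D=57, E=57, F=14
Pot levels (distinct totals of non-folded players): 14, 43, 57
Layer 1-14: 14 each from A, B, C, D, E, F = 14*6 = 84 chips; eligible A, B, C, D, E, F
Layer 15-43: 29 each from A, B, C, D, E = 29*5 = 145 chips; eligible A, B, C, D, E
Layer 44-57: 14 each from A, C, D, E = 14*4 = 56 chips; eligible A, C, D, E

Pot 1: 84 chips, eligible: A, B, C, D, E, F
Pot 2: 145 chips, eligible: A, B, C, D, E
Pot 3: 56 chips, eligible: A, C, D, E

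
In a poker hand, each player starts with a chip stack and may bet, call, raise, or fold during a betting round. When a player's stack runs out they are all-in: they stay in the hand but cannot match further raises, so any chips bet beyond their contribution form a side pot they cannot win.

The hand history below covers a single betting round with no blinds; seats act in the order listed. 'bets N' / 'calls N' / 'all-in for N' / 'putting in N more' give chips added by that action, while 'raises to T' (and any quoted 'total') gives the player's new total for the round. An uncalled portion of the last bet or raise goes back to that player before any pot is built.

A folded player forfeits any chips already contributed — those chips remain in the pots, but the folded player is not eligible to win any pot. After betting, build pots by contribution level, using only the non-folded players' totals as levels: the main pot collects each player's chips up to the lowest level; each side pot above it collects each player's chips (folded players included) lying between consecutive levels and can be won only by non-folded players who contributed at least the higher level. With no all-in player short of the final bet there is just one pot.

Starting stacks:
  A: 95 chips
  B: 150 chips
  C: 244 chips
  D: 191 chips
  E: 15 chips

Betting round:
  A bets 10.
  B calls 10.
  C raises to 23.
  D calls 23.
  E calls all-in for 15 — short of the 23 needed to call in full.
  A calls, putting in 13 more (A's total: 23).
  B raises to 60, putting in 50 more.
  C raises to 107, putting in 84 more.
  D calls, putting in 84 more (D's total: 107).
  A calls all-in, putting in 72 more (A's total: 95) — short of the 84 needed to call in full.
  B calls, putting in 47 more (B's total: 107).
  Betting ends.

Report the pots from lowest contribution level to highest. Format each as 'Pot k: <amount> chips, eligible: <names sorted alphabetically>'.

Pot 1: 75 chips, eligible: A, B, C, D, E
Pot 2: 320 chips, eligible: A, B, C, D
Pot 3: 36 chips, eligible: B, C, D

Derivation:
Contributions: A=95, B=107, C=107, D=107, E=15
Pot levels (distinct totals of non-folded players): 15, 95, 107
Layer 1-15: 15 each from A, B, C, D, E = 15*5 = 75 chips; eligible A, B, C, D, E
Layer 16-95: 80 each from A, B, C, D = 80*4 = 320 chips; eligible A, B, C, D
Layer 96-107: 12 each from B, C, D = 12*3 = 36 chips; eligible B, C, D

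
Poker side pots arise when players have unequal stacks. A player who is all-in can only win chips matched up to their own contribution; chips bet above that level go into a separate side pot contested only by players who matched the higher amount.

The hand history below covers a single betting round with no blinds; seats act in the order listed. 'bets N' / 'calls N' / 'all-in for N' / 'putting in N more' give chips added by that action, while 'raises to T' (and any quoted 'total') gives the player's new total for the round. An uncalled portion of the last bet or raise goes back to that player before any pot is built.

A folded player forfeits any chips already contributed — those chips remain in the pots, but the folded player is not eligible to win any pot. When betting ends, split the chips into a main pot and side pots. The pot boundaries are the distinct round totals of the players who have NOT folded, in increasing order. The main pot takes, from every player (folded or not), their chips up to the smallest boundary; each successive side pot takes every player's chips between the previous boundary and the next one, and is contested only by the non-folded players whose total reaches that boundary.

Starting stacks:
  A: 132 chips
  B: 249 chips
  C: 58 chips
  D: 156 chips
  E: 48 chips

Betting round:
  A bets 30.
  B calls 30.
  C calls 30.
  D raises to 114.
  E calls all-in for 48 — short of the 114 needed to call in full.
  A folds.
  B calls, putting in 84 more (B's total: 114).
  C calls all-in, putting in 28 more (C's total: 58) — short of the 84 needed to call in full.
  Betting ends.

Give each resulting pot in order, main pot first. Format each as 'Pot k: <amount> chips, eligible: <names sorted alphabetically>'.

Pot 1: 222 chips, eligible: B, C, D, E
Pot 2: 30 chips, eligible: B, C, D
Pot 3: 112 chips, eligible: B, D

Derivation:
Contributions: A=30, B=114, C=58, D=114, E=48
Folded: A
Pot levels (distinct totals of non-folded players): 48, 58, 114
Layer 1-48: A 30 + B 48 + C 48 + D 48 + E 48 = 222 chips; eligible B, C, D, E
Layer 49-58: 10 each from B, C, D = 10*3 = 30 chips; eligible B, C, D
Layer 59-114: 56 each from B, D = 56*2 = 112 chips; eligible B, D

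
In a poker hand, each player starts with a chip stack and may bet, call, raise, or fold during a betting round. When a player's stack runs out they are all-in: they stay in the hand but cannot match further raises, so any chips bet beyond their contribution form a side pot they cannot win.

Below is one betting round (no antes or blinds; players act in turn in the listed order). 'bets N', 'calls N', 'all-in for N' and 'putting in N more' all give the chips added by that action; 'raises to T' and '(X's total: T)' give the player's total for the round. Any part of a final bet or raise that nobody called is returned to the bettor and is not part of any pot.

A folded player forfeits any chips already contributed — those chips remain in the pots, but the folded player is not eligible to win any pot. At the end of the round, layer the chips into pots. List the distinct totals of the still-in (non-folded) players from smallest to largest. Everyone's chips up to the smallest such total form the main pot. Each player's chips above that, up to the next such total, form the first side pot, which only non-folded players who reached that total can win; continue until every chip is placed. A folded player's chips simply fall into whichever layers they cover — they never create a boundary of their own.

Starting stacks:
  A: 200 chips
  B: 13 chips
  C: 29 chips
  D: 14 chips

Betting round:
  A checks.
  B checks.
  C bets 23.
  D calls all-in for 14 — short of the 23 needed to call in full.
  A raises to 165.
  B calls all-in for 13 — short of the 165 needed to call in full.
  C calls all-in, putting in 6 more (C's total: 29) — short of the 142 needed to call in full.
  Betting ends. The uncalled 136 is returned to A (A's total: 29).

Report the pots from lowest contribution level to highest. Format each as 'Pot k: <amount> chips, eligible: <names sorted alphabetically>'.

Pot 1: 52 chips, eligible: A, B, C, D
Pot 2: 3 chips, eligible: A, C, D
Pot 3: 30 chips, eligible: A, C

Derivation:
Contributions (after 136 returned to A): A=29, B=13, C=29, D=14
Pot levels (distinct totals of non-folded players): 13, 14, 29
Layer 1-13: 13 each from A, B, C, D = 13*4 = 52 chips; eligible A, B, C, D
Layer 14-14: 1 each from A, C, D = 1*3 = 3 chips; eligible A, C, D
Layer 15-29: 15 each from A, C = 15*2 = 30 chips; eligible A, C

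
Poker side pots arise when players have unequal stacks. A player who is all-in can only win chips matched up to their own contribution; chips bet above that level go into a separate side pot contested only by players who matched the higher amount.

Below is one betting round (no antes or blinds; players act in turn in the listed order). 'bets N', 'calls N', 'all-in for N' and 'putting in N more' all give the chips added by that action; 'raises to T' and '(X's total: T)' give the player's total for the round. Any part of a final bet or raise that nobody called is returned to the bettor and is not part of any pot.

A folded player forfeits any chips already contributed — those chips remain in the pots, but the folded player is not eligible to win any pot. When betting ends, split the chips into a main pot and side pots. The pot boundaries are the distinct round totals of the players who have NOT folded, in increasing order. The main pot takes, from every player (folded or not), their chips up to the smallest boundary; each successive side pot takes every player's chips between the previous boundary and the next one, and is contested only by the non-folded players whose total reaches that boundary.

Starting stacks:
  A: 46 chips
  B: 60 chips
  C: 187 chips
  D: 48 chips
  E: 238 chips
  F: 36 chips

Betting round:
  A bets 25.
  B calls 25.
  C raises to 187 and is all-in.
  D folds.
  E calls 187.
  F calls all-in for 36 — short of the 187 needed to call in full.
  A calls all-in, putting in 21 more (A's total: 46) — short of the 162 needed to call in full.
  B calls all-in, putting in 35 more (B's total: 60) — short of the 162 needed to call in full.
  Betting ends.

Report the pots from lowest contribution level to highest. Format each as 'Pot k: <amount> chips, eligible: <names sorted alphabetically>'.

Contributions: A=46, B=60, C=187, E=187, F=36
Folded: D
Pot levels (distinct totals of non-folded players): 36, 46, 60, 187
Layer 1-36: 36 each from A, B, C, E, F = 36*5 = 180 chips; eligible A, B, C, E, F
Layer 37-46: 10 each from A, B, C, E = 10*4 = 40 chips; eligible A, B, C, E
Layer 47-60: 14 each from B, C, E = 14*3 = 42 chips; eligible B, C, E
Layer 61-187: 127 each from C, E = 127*2 = 254 chips; eligible C, E

Pot 1: 180 chips, eligible: A, B, C, E, F
Pot 2: 40 chips, eligible: A, B, C, E
Pot 3: 42 chips, eligible: B, C, E
Pot 4: 254 chips, eligible: C, E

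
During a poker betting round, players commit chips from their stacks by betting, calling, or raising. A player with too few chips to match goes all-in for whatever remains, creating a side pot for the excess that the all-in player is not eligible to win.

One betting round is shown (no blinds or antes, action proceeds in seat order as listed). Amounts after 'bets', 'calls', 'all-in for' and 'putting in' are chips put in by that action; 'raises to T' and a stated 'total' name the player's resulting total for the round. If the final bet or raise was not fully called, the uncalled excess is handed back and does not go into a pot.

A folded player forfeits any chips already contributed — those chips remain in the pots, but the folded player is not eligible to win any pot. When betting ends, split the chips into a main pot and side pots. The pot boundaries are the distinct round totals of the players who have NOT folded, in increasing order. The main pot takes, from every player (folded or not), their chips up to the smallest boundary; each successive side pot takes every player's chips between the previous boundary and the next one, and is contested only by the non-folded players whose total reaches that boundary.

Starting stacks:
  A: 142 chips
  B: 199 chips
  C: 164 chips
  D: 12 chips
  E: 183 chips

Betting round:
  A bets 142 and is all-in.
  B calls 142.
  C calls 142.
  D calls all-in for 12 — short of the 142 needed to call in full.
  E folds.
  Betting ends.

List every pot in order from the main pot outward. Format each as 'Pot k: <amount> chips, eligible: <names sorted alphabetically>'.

Pot 1: 48 chips, eligible: A, B, C, D
Pot 2: 390 chips, eligible: A, B, C

Derivation:
Contributions: A=142, B=142, C=142, D=12
Folded: E
Pot levels (distinct totals of non-folded players): 12, 142
Layer 1-12: 12 each from A, B, C, D = 12*4 = 48 chips; eligible A, B, C, D
Layer 13-142: 130 each from A, B, C = 130*3 = 390 chips; eligible A, B, C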